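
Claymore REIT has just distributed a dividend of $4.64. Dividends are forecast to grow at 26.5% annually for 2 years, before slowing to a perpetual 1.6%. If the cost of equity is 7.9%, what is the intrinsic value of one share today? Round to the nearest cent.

Two-stage DDM. Project D₁…D_2 at 0.265, terminal growth 0.016, discount at r = 0.079.
D_1 = 5.8696
D_2 = 7.4250
Terminal value at t=2: TV = D_3/(r−g) = 7.5438/(0.079−0.016) = 119.7436
P₀ = 5.8696/(1+0.079)^1 + 7.4250/(1+0.079)^2 + 119.7436/(1+0.079)^2 = 114.6686

$114.67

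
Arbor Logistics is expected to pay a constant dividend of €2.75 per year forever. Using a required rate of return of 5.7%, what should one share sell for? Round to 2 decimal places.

Zero-growth DDM (perpetuity): P₀ = D/r = 2.75 / 0.057 = 48.2456

€48.25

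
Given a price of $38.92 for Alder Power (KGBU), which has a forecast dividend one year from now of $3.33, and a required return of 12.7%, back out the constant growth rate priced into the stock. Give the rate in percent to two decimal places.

4.14%

From P₀ = D₁/(r − g), the implied growth is g = r − D₁/P₀.
g = 0.127 − 3.33/38.92 = 0.127 − 0.08556 = 0.04144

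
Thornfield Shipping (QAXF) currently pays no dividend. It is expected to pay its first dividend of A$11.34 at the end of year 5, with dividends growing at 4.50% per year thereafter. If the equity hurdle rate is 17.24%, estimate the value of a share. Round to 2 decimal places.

Deferred-dividend DDM. At t=4 the remaining stream is a growing perpetuity with first payment D_5 = 11.34.
V_4 = D_5/(r−g) = 11.34/(0.1724−0.045) = 89.0110
P₀ = V_4/(1+r)^4 = 89.0110/(1+0.1724)^4 = 47.1130

A$47.11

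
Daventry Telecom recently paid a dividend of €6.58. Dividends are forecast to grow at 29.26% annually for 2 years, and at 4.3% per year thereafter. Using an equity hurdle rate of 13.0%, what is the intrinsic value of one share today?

Two-stage DDM. Project D₁…D_2 at 0.2926, terminal growth 0.043, discount at r = 0.13.
D_1 = 8.5053
D_2 = 10.9940
Terminal value at t=2: TV = D_3/(r−g) = 11.4667/(0.13−0.043) = 131.8012
P₀ = 8.5053/(1+0.13)^1 + 10.9940/(1+0.13)^2 + 131.8012/(1+0.13)^2 = 119.3564

€119.36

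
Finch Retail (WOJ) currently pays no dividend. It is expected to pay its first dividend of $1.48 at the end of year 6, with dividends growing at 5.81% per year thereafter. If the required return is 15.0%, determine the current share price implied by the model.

$8.01

Deferred-dividend DDM. At t=5 the remaining stream is a growing perpetuity with first payment D_6 = 1.48.
V_5 = D_6/(r−g) = 1.48/(0.15−0.0581) = 16.1045
P₀ = V_5/(1+r)^5 = 16.1045/(1+0.15)^5 = 8.0068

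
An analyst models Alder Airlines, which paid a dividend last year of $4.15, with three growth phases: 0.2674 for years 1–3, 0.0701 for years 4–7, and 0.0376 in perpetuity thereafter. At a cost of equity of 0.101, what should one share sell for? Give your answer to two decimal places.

Three-stage DDM. Project D₁…D_7; terminal Gordon value at t=7 with g = 0.0376; discount at r = 0.101.
D_1 = 5.2597
D_2 = 6.6662
D_3 = 8.4487
D_4 = 9.0409
D_5 = 9.6747
D_6 = 10.3529
D_7 = 11.0786
TV_7 = 11.4952/(0.101−0.0376) = 181.3123
P₀ = Σ Dₜ/(1+r)ᵗ + TV_7/(1+r)^7 = 132.6526

$132.65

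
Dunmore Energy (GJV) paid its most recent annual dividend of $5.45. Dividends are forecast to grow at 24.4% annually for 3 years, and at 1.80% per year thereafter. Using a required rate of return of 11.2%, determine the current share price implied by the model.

Two-stage DDM. Project D₁…D_3 at 0.244, terminal growth 0.018, discount at r = 0.112.
D_1 = 6.7798
D_2 = 8.4341
D_3 = 10.4920
Terminal value at t=3: TV = D_4/(r−g) = 10.6808/(0.112−0.018) = 113.6260
P₀ = 6.7798/(1+0.112)^1 + 8.4341/(1+0.112)^2 + 10.4920/(1+0.112)^3 + 113.6260/(1+0.112)^3 = 103.1828

$103.18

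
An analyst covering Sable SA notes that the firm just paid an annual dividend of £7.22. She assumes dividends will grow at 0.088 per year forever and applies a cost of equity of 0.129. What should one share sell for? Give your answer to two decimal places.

£191.59

Gordon growth model: P₀ = D₁/(r − g). D₁ = 7.22 × (1 + 0.088) = 7.8554.
P₀ = 7.8554 / (0.129 − 0.088) = 7.8554 / 0.041 = 191.5941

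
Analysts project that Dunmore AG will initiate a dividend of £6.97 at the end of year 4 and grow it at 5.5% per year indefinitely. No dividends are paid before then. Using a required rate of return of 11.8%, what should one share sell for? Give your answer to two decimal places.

Deferred-dividend DDM. At t=3 the remaining stream is a growing perpetuity with first payment D_4 = 6.97.
V_3 = D_4/(r−g) = 6.97/(0.118−0.055) = 110.6349
P₀ = V_3/(1+r)^3 = 110.6349/(1+0.118)^3 = 79.1711

£79.17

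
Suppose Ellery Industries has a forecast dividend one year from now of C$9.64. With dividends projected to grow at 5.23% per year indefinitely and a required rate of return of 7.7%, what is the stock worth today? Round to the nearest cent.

Gordon growth model: P₀ = D₁/(r − g), with D₁ = 9.64 given directly.
P₀ = 9.6400 / (0.077 − 0.0523) = 9.6400 / 0.0247 = 390.2834

C$390.28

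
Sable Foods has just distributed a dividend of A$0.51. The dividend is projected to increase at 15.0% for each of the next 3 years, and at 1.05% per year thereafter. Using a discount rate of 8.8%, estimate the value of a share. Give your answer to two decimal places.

A$9.56

Two-stage DDM. Project D₁…D_3 at 0.15, terminal growth 0.0105, discount at r = 0.088.
D_1 = 0.5865
D_2 = 0.6745
D_3 = 0.7756
Terminal value at t=3: TV = D_4/(r−g) = 0.7838/(0.088−0.0105) = 10.1134
P₀ = 0.5865/(1+0.088)^1 + 0.6745/(1+0.088)^2 + 0.7756/(1+0.088)^3 + 10.1134/(1+0.088)^3 = 9.5637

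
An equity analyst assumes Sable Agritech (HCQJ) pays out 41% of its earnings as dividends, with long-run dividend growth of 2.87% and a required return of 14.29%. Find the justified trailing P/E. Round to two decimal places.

Justified trailing P/E = b(1+g)/(r−g) = 0.41×(1+0.0287)/(0.1429−0.0287) = 3.6932

3.69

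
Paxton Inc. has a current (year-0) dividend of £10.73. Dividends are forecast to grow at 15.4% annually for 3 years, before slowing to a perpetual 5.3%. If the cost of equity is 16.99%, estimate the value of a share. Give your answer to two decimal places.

£124.09

Two-stage DDM. Project D₁…D_3 at 0.154, terminal growth 0.053, discount at r = 0.1699.
D_1 = 12.3824
D_2 = 14.2893
D_3 = 16.4899
Terminal value at t=3: TV = D_4/(r−g) = 17.3638/(0.1699−0.053) = 148.5358
P₀ = 12.3824/(1+0.1699)^1 + 14.2893/(1+0.1699)^2 + 16.4899/(1+0.1699)^3 + 148.5358/(1+0.1699)^3 = 124.0881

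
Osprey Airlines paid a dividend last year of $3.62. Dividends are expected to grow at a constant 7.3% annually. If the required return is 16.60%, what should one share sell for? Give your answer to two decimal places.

$41.77

Gordon growth model: P₀ = D₁/(r − g). D₁ = 3.62 × (1 + 0.073) = 3.8843.
P₀ = 3.8843 / (0.166 − 0.073) = 3.8843 / 0.093 = 41.7662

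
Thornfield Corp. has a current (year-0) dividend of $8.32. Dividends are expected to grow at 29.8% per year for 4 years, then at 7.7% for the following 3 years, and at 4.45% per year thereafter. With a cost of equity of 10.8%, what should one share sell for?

$331.35

Three-stage DDM. Project D₁…D_7; terminal Gordon value at t=7 with g = 0.0445; discount at r = 0.108.
D_1 = 10.7994
D_2 = 14.0176
D_3 = 18.1948
D_4 = 23.6169
D_5 = 25.4354
D_6 = 27.3939
D_7 = 29.5032
TV_7 = 30.8161/(0.108−0.0445) = 485.2929
P₀ = Σ Dₜ/(1+r)ᵗ + TV_7/(1+r)^7 = 331.3531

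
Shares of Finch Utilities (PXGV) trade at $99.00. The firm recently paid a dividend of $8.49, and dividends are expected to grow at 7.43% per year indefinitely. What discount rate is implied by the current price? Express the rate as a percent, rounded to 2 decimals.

Rearranging the constant-growth DDM: r = D₁/P₀ + g.
D₁ = 8.49 × (1 + 0.0743) = 9.1208.
r = 9.1208 / 99.00 + 0.0743 = 0.09213 + 0.0743 = 0.16643

16.64%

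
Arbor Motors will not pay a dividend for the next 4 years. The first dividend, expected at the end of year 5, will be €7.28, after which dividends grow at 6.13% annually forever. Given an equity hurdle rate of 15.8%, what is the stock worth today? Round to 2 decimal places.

€41.87

Deferred-dividend DDM. At t=4 the remaining stream is a growing perpetuity with first payment D_5 = 7.28.
V_4 = D_5/(r−g) = 7.28/(0.158−0.0613) = 75.2844
P₀ = V_4/(1+r)^4 = 75.2844/(1+0.158)^4 = 41.8669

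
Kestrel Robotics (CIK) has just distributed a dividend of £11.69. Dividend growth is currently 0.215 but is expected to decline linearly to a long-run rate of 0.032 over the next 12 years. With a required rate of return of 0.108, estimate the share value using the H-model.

£327.63

H-model: P₀ = D₀[(1+g_L) + H(g_S−g_L)]/(r−g_L), with H = 12/2 = 6.
P₀ = 11.69 × [(1+0.032) + 6×(0.215−0.032)] / (0.108−0.032)
   = 11.69 × 2.1300 / 0.076 = 327.6276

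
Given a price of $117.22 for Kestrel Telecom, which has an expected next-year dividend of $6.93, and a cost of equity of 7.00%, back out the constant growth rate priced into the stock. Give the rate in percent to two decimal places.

1.09%

From P₀ = D₁/(r − g), the implied growth is g = r − D₁/P₀.
g = 0.07 − 6.93/117.22 = 0.07 − 0.05912 = 0.01088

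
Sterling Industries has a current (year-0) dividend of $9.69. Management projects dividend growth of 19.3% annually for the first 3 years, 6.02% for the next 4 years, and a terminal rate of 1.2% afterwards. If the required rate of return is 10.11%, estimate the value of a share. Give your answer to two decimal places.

$199.40

Three-stage DDM. Project D₁…D_7; terminal Gordon value at t=7 with g = 0.012; discount at r = 0.1011.
D_1 = 11.5602
D_2 = 13.7913
D_3 = 16.4530
D_4 = 17.4435
D_5 = 18.4936
D_6 = 19.6069
D_7 = 20.7872
TV_7 = 21.0367/(0.1011−0.012) = 236.1017
P₀ = Σ Dₜ/(1+r)ᵗ + TV_7/(1+r)^7 = 199.3974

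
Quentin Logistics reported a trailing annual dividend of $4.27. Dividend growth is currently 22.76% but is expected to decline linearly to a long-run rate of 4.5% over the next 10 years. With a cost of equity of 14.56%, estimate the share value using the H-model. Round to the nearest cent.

H-model: P₀ = D₀[(1+g_L) + H(g_S−g_L)]/(r−g_L), with H = 10/2 = 5.
P₀ = 4.27 × [(1+0.045) + 5×(0.2276−0.045)] / (0.1456−0.045)
   = 4.27 × 1.9580 / 0.1006 = 83.1080

$83.11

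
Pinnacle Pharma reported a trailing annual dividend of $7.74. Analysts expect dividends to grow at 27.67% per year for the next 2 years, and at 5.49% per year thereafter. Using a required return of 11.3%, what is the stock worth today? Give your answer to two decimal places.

$203.97

Two-stage DDM. Project D₁…D_2 at 0.2767, terminal growth 0.0549, discount at r = 0.113.
D_1 = 9.8817
D_2 = 12.6159
Terminal value at t=2: TV = D_3/(r−g) = 13.3085/(0.113−0.0549) = 229.0624
P₀ = 9.8817/(1+0.113)^1 + 12.6159/(1+0.113)^2 + 229.0624/(1+0.113)^2 = 203.9740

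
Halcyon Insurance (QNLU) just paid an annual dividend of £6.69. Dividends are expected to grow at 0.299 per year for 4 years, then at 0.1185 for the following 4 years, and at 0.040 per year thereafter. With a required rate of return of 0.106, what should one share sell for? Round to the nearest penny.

£302.86

Three-stage DDM. Project D₁…D_8; terminal Gordon value at t=8 with g = 0.04; discount at r = 0.106.
D_1 = 8.6903
D_2 = 11.2887
D_3 = 14.6640
D_4 = 19.0486
D_5 = 21.3058
D_6 = 23.8306
D_7 = 26.6545
D_8 = 29.8131
TV_8 = 31.0056/(0.106−0.04) = 469.7817
P₀ = Σ Dₜ/(1+r)ᵗ + TV_8/(1+r)^8 = 302.8561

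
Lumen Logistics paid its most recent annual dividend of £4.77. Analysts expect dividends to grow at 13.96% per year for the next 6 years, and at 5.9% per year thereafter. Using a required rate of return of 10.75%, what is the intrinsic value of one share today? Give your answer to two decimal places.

£155.30

Two-stage DDM. Project D₁…D_6 at 0.1396, terminal growth 0.059, discount at r = 0.1075.
D_1 = 5.4359
D_2 = 6.1947
D_3 = 7.0595
D_4 = 8.0450
D_5 = 9.1681
D_6 = 10.4480
Terminal value at t=6: TV = D_7/(r−g) = 11.0644/(0.1075−0.059) = 228.1325
P₀ = 5.4359/(1+0.1075)^1 + 6.1947/(1+0.1075)^2 + 7.0595/(1+0.1075)^3 + 8.0450/(1+0.1075)^4 + 9.1681/(1+0.1075)^5 + 10.4480/(1+0.1075)^6 + 228.1325/(1+0.1075)^6 = 155.2980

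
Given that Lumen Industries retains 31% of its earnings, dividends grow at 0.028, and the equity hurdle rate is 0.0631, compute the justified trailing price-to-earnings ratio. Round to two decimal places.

Payout ratio b = 1 − 0.31 = 0.69.
Justified trailing P/E = b(1+g)/(r−g) = 0.69×(1+0.028)/(0.0631−0.028) = 20.2085

20.21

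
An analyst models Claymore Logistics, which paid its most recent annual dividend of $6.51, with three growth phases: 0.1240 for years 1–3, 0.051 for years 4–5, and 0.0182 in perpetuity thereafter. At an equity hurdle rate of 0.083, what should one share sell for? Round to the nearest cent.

Three-stage DDM. Project D₁…D_5; terminal Gordon value at t=5 with g = 0.0182; discount at r = 0.083.
D_1 = 7.3172
D_2 = 8.2246
D_3 = 9.2444
D_4 = 9.7159
D_5 = 10.2114
TV_5 = 10.3972/(0.083−0.0182) = 160.4514
P₀ = Σ Dₜ/(1+r)ᵗ + TV_5/(1+r)^5 = 142.6594

$142.66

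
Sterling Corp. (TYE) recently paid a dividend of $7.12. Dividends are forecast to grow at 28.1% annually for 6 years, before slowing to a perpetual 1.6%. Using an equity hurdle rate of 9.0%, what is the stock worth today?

Two-stage DDM. Project D₁…D_6 at 0.281, terminal growth 0.016, discount at r = 0.09.
D_1 = 9.1207
D_2 = 11.6836
D_3 = 14.9667
D_4 = 19.1724
D_5 = 24.5598
D_6 = 31.4612
Terminal value at t=6: TV = D_7/(r−g) = 31.9645/(0.09−0.016) = 431.9533
P₀ = 9.1207/(1+0.09)^1 + 11.6836/(1+0.09)^2 + 14.9667/(1+0.09)^3 + 19.1724/(1+0.09)^4 + 24.5598/(1+0.09)^5 + 31.4612/(1+0.09)^6 + 431.9533/(1+0.09)^6 = 335.6219

$335.62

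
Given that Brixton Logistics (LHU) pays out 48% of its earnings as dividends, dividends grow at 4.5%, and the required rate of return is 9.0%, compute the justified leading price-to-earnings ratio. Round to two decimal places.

Justified leading P/E = b/(r−g) = 0.48/(0.09−0.045) = 10.6667

10.67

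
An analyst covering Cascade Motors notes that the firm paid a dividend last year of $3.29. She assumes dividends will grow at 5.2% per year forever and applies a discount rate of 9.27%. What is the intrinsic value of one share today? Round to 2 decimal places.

Gordon growth model: P₀ = D₁/(r − g). D₁ = 3.29 × (1 + 0.052) = 3.4611.
P₀ = 3.4611 / (0.0927 − 0.052) = 3.4611 / 0.0407 = 85.0388

$85.04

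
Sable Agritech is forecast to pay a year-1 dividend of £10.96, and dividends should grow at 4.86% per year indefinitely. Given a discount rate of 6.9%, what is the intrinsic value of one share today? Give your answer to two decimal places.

£537.25

Gordon growth model: P₀ = D₁/(r − g), with D₁ = 10.96 given directly.
P₀ = 10.9600 / (0.069 − 0.0486) = 10.9600 / 0.0204 = 537.2549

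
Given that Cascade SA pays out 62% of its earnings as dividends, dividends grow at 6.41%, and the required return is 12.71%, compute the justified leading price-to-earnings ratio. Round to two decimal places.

Justified leading P/E = b/(r−g) = 0.62/(0.1271−0.0641) = 9.8413

9.84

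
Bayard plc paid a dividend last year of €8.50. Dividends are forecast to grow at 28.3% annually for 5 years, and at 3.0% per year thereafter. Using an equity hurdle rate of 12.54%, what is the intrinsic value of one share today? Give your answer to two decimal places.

€240.79

Two-stage DDM. Project D₁…D_5 at 0.283, terminal growth 0.03, discount at r = 0.1254.
D_1 = 10.9055
D_2 = 13.9918
D_3 = 17.9514
D_4 = 23.0317
D_5 = 29.5496
Terminal value at t=5: TV = D_6/(r−g) = 30.4361/(0.1254−0.03) = 319.0370
P₀ = 10.9055/(1+0.1254)^1 + 13.9918/(1+0.1254)^2 + 17.9514/(1+0.1254)^3 + 23.0317/(1+0.1254)^4 + 29.5496/(1+0.1254)^5 + 319.0370/(1+0.1254)^5 = 240.7875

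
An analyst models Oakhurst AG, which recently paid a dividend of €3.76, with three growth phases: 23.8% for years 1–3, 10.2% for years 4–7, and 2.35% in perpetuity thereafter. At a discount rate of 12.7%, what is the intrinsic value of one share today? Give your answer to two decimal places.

Three-stage DDM. Project D₁…D_7; terminal Gordon value at t=7 with g = 0.0235; discount at r = 0.127.
D_1 = 4.6549
D_2 = 5.7627
D_3 = 7.1343
D_4 = 7.8620
D_5 = 8.6639
D_6 = 9.5476
D_7 = 10.5215
TV_7 = 10.7687/(0.127−0.0235) = 104.0456
P₀ = Σ Dₜ/(1+r)ᵗ + TV_7/(1+r)^7 = 77.5625

€77.56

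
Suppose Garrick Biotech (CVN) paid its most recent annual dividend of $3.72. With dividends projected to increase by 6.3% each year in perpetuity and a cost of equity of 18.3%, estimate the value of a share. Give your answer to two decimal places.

$32.95

Gordon growth model: P₀ = D₁/(r − g). D₁ = 3.72 × (1 + 0.063) = 3.9544.
P₀ = 3.9544 / (0.183 − 0.063) = 3.9544 / 0.12 = 32.9530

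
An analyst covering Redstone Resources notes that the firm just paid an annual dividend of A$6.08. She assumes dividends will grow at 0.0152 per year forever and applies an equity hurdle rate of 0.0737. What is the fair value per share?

A$105.51

Gordon growth model: P₀ = D₁/(r − g). D₁ = 6.08 × (1 + 0.0152) = 6.1724.
P₀ = 6.1724 / (0.0737 − 0.0152) = 6.1724 / 0.0585 = 105.5114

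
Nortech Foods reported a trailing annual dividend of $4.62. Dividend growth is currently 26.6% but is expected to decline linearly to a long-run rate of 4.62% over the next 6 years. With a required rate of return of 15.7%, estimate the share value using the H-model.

H-model: P₀ = D₀[(1+g_L) + H(g_S−g_L)]/(r−g_L), with H = 6/2 = 3.
P₀ = 4.62 × [(1+0.0462) + 3×(0.266−0.0462)] / (0.157−0.0462)
   = 4.62 × 1.7056 / 0.1108 = 71.1180

$71.12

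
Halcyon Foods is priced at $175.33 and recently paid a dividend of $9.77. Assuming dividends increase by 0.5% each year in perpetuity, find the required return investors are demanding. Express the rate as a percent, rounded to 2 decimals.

6.10%

Rearranging the constant-growth DDM: r = D₁/P₀ + g.
D₁ = 9.77 × (1 + 0.005) = 9.8188.
r = 9.8188 / 175.33 + 0.005 = 0.05600 + 0.005 = 0.06100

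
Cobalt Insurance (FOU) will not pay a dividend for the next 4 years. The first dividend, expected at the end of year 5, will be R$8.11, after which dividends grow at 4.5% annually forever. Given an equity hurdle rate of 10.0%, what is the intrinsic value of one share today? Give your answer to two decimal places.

R$100.71

Deferred-dividend DDM. At t=4 the remaining stream is a growing perpetuity with first payment D_5 = 8.11.
V_4 = D_5/(r−g) = 8.11/(0.1−0.045) = 147.4545
P₀ = V_4/(1+r)^4 = 147.4545/(1+0.1)^4 = 100.7134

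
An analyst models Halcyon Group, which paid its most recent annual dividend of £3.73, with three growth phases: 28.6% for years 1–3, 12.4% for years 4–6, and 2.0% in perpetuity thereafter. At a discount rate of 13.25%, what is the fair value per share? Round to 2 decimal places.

£79.06

Three-stage DDM. Project D₁…D_6; terminal Gordon value at t=6 with g = 0.02; discount at r = 0.1325.
D_1 = 4.7968
D_2 = 6.1687
D_3 = 7.9329
D_4 = 8.9166
D_5 = 10.0222
D_6 = 11.2650
TV_6 = 11.4903/(0.1325−0.02) = 102.1359
P₀ = Σ Dₜ/(1+r)ᵗ + TV_6/(1+r)^6 = 79.0583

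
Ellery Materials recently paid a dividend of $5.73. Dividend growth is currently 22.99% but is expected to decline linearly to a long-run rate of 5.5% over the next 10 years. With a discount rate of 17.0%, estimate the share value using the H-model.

$96.14

H-model: P₀ = D₀[(1+g_L) + H(g_S−g_L)]/(r−g_L), with H = 10/2 = 5.
P₀ = 5.73 × [(1+0.055) + 5×(0.2299−0.055)] / (0.17−0.055)
   = 5.73 × 1.9295 / 0.115 = 96.1394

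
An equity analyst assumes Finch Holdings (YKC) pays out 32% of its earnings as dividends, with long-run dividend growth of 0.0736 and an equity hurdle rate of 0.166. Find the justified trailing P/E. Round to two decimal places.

Justified trailing P/E = b(1+g)/(r−g) = 0.32×(1+0.0736)/(0.166−0.0736) = 3.7181

3.72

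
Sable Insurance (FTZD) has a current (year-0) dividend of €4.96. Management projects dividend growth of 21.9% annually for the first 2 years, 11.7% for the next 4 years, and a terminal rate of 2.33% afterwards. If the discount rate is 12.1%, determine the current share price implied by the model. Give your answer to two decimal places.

€95.07

Three-stage DDM. Project D₁…D_6; terminal Gordon value at t=6 with g = 0.0233; discount at r = 0.121.
D_1 = 6.0462
D_2 = 7.3704
D_3 = 8.2327
D_4 = 9.1959
D_5 = 10.2718
D_6 = 11.4737
TV_6 = 11.7410/(0.121−0.0233) = 120.1739
P₀ = Σ Dₜ/(1+r)ᵗ + TV_6/(1+r)^6 = 95.0694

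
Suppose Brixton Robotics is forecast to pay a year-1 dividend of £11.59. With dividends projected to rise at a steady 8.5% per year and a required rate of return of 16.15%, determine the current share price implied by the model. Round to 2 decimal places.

Gordon growth model: P₀ = D₁/(r − g), with D₁ = 11.59 given directly.
P₀ = 11.5900 / (0.1615 − 0.085) = 11.5900 / 0.0765 = 151.5033

£151.50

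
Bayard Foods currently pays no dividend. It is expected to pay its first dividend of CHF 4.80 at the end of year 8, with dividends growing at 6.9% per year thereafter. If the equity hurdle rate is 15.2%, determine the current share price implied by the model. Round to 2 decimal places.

Deferred-dividend DDM. At t=7 the remaining stream is a growing perpetuity with first payment D_8 = 4.80.
V_7 = D_8/(r−g) = 4.80/(0.152−0.069) = 57.8313
P₀ = V_7/(1+r)^7 = 57.8313/(1+0.152)^7 = 21.4781

CHF 21.48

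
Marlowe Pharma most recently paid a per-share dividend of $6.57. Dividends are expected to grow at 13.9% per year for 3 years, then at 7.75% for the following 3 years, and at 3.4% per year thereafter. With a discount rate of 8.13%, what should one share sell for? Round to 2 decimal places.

Three-stage DDM. Project D₁…D_6; terminal Gordon value at t=6 with g = 0.034; discount at r = 0.0813.
D_1 = 7.4832
D_2 = 8.5234
D_3 = 9.7082
D_4 = 10.4605
D_5 = 11.2712
D_6 = 12.1447
TV_6 = 12.5577/(0.0813−0.034) = 265.4898
P₀ = Σ Dₜ/(1+r)ᵗ + TV_6/(1+r)^6 = 210.8648

$210.86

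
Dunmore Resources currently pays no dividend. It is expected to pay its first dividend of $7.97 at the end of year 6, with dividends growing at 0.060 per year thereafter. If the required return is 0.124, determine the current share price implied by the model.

$69.41

Deferred-dividend DDM. At t=5 the remaining stream is a growing perpetuity with first payment D_6 = 7.97.
V_5 = D_6/(r−g) = 7.97/(0.124−0.06) = 124.5312
P₀ = V_5/(1+r)^5 = 124.5312/(1+0.124)^5 = 69.4140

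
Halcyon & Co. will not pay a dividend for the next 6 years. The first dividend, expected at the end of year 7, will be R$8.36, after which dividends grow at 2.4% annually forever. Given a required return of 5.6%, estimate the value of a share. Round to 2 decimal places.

Deferred-dividend DDM. At t=6 the remaining stream is a growing perpetuity with first payment D_7 = 8.36.
V_6 = D_7/(r−g) = 8.36/(0.056−0.024) = 261.2500
P₀ = V_6/(1+r)^6 = 261.2500/(1+0.056)^6 = 188.3965

R$188.40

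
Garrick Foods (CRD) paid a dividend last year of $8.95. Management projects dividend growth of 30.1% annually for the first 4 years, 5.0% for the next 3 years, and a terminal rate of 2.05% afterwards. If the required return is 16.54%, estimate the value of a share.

Three-stage DDM. Project D₁…D_7; terminal Gordon value at t=7 with g = 0.0205; discount at r = 0.1654.
D_1 = 11.6439
D_2 = 15.1488
D_3 = 19.7086
D_4 = 25.6408
D_5 = 26.9229
D_6 = 28.2690
D_7 = 29.6825
TV_7 = 30.2910/(0.1654−0.0205) = 209.0474
P₀ = Σ Dₜ/(1+r)ᵗ + TV_7/(1+r)^7 = 153.0733

$153.07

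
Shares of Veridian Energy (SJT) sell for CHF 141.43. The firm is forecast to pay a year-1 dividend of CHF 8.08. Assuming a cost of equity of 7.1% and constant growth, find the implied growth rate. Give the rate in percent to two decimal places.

From P₀ = D₁/(r − g), the implied growth is g = r − D₁/P₀.
g = 0.071 − 8.08/141.43 = 0.071 − 0.05713 = 0.01387

1.39%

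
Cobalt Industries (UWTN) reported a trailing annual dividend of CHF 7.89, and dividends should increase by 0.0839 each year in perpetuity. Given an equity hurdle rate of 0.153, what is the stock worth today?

Gordon growth model: P₀ = D₁/(r − g). D₁ = 7.89 × (1 + 0.0839) = 8.5520.
P₀ = 8.5520 / (0.153 − 0.0839) = 8.5520 / 0.0691 = 123.7622

CHF 123.76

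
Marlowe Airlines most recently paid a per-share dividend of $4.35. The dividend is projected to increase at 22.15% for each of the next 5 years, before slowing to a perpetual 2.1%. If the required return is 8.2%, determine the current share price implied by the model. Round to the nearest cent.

Two-stage DDM. Project D₁…D_5 at 0.2215, terminal growth 0.021, discount at r = 0.082.
D_1 = 5.3135
D_2 = 6.4905
D_3 = 7.9281
D_4 = 9.6842
D_5 = 11.8292
Terminal value at t=5: TV = D_6/(r−g) = 12.0776/(0.082−0.021) = 197.9942
P₀ = 5.3135/(1+0.082)^1 + 6.4905/(1+0.082)^2 + 7.9281/(1+0.082)^3 + 9.6842/(1+0.082)^4 + 11.8292/(1+0.082)^5 + 197.9942/(1+0.082)^5 = 165.2666

$165.27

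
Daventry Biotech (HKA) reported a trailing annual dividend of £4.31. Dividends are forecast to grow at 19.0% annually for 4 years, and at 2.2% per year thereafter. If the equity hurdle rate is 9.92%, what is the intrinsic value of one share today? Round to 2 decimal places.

Two-stage DDM. Project D₁…D_4 at 0.19, terminal growth 0.022, discount at r = 0.0992.
D_1 = 5.1289
D_2 = 6.1034
D_3 = 7.2630
D_4 = 8.6430
Terminal value at t=4: TV = D_5/(r−g) = 8.8332/(0.0992−0.022) = 114.4191
P₀ = 5.1289/(1+0.0992)^1 + 6.1034/(1+0.0992)^2 + 7.2630/(1+0.0992)^3 + 8.6430/(1+0.0992)^4 + 114.4191/(1+0.0992)^4 = 99.4843

£99.48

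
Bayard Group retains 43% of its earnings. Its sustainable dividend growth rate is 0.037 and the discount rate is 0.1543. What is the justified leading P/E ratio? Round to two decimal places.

4.86

Payout ratio b = 1 − 0.43 = 0.57.
Justified leading P/E = b/(r−g) = 0.57/(0.1543−0.037) = 4.8593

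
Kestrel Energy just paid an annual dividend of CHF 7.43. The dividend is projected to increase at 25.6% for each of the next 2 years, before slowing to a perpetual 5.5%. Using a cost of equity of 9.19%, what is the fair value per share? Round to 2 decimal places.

Two-stage DDM. Project D₁…D_2 at 0.256, terminal growth 0.055, discount at r = 0.0919.
D_1 = 9.3321
D_2 = 11.7211
Terminal value at t=2: TV = D_3/(r−g) = 12.3658/(0.0919−0.055) = 335.1152
P₀ = 9.3321/(1+0.0919)^1 + 11.7211/(1+0.0919)^2 + 335.1152/(1+0.0919)^2 = 299.4568

CHF 299.46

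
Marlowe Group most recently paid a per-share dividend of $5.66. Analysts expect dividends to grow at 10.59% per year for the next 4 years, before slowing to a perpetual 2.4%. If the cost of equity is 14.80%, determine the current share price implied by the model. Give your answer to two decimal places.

$60.89

Two-stage DDM. Project D₁…D_4 at 0.1059, terminal growth 0.024, discount at r = 0.148.
D_1 = 6.2594
D_2 = 6.9223
D_3 = 7.6553
D_4 = 8.4660
Terminal value at t=4: TV = D_5/(r−g) = 8.6692/(0.148−0.024) = 69.9130
P₀ = 6.2594/(1+0.148)^1 + 6.9223/(1+0.148)^2 + 7.6553/(1+0.148)^3 + 8.4660/(1+0.148)^4 + 69.9130/(1+0.148)^4 = 60.8914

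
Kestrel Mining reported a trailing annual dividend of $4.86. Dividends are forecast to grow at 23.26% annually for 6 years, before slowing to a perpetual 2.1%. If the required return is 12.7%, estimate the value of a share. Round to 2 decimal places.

Two-stage DDM. Project D₁…D_6 at 0.2326, terminal growth 0.021, discount at r = 0.127.
D_1 = 5.9904
D_2 = 7.3838
D_3 = 9.1013
D_4 = 11.2182
D_5 = 13.8276
D_6 = 17.0439
Terminal value at t=6: TV = D_7/(r−g) = 17.4018/(0.127−0.021) = 164.1682
P₀ = 5.9904/(1+0.127)^1 + 7.3838/(1+0.127)^2 + 9.1013/(1+0.127)^3 + 11.2182/(1+0.127)^4 + 13.8276/(1+0.127)^5 + 17.0439/(1+0.127)^6 + 164.1682/(1+0.127)^6 = 120.4854

$120.49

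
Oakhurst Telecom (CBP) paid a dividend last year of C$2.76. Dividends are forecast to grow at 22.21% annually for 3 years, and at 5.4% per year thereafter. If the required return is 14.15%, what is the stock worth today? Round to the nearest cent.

Two-stage DDM. Project D₁…D_3 at 0.2221, terminal growth 0.054, discount at r = 0.1415.
D_1 = 3.3730
D_2 = 4.1221
D_3 = 5.0377
Terminal value at t=3: TV = D_4/(r−g) = 5.3097/(0.1415−0.054) = 60.6823
P₀ = 3.3730/(1+0.1415)^1 + 4.1221/(1+0.1415)^2 + 5.0377/(1+0.1415)^3 + 60.6823/(1+0.1415)^3 = 50.3028

C$50.30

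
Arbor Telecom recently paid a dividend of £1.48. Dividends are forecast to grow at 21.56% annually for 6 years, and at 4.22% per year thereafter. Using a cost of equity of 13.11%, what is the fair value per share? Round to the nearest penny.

£38.25

Two-stage DDM. Project D₁…D_6 at 0.2156, terminal growth 0.0422, discount at r = 0.1311.
D_1 = 1.7991
D_2 = 2.1870
D_3 = 2.6585
D_4 = 3.2317
D_5 = 3.9284
D_6 = 4.7754
Terminal value at t=6: TV = D_7/(r−g) = 4.9769/(0.1311−0.0422) = 55.9829
P₀ = 1.7991/(1+0.1311)^1 + 2.1870/(1+0.1311)^2 + 2.6585/(1+0.1311)^3 + 3.2317/(1+0.1311)^4 + 3.9284/(1+0.1311)^5 + 4.7754/(1+0.1311)^6 + 55.9829/(1+0.1311)^6 = 38.2466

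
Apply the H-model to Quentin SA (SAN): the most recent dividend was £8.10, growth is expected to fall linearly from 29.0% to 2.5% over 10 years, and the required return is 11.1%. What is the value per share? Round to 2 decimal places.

H-model: P₀ = D₀[(1+g_L) + H(g_S−g_L)]/(r−g_L), with H = 10/2 = 5.
P₀ = 8.10 × [(1+0.025) + 5×(0.29−0.025)] / (0.111−0.025)
   = 8.10 × 2.3500 / 0.086 = 221.3372

£221.34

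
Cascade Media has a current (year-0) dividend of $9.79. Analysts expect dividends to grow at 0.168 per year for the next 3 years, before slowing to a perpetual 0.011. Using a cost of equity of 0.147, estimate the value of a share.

Two-stage DDM. Project D₁…D_3 at 0.168, terminal growth 0.011, discount at r = 0.147.
D_1 = 11.4347
D_2 = 13.3558
D_3 = 15.5995
Terminal value at t=3: TV = D_4/(r−g) = 15.7711/(0.147−0.011) = 115.9641
P₀ = 11.4347/(1+0.147)^1 + 13.3558/(1+0.147)^2 + 15.5995/(1+0.147)^3 + 115.9641/(1+0.147)^3 = 107.3067

$107.31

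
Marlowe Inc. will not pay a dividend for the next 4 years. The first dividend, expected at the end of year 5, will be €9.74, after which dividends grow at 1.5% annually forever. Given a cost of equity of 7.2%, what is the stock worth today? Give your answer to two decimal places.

€129.39

Deferred-dividend DDM. At t=4 the remaining stream is a growing perpetuity with first payment D_5 = 9.74.
V_4 = D_5/(r−g) = 9.74/(0.072−0.015) = 170.8772
P₀ = V_4/(1+r)^4 = 170.8772/(1+0.072)^4 = 129.3913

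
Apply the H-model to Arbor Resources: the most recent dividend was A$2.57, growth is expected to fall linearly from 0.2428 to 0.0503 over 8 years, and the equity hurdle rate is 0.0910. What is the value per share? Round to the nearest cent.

H-model: P₀ = D₀[(1+g_L) + H(g_S−g_L)]/(r−g_L), with H = 8/2 = 4.
P₀ = 2.57 × [(1+0.0503) + 4×(0.2428−0.0503)] / (0.091−0.0503)
   = 2.57 × 1.8203 / 0.0407 = 114.9428

A$114.94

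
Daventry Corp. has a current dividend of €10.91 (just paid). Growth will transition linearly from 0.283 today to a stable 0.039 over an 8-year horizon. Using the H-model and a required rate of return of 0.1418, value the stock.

€213.85

H-model: P₀ = D₀[(1+g_L) + H(g_S−g_L)]/(r−g_L), with H = 8/2 = 4.
P₀ = 10.91 × [(1+0.039) + 4×(0.283−0.039)] / (0.1418−0.039)
   = 10.91 × 2.0150 / 0.1028 = 213.8487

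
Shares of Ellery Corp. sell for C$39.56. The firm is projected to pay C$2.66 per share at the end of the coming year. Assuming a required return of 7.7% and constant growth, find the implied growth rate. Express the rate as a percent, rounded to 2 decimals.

From P₀ = D₁/(r − g), the implied growth is g = r − D₁/P₀.
g = 0.077 − 2.66/39.56 = 0.077 − 0.06724 = 0.00976

0.98%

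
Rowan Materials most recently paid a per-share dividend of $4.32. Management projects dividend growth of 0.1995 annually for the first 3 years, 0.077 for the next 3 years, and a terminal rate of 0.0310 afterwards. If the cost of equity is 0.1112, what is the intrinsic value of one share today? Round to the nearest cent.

$94.05

Three-stage DDM. Project D₁…D_6; terminal Gordon value at t=6 with g = 0.031; discount at r = 0.1112.
D_1 = 5.1818
D_2 = 6.2156
D_3 = 7.4556
D_4 = 8.0297
D_5 = 8.6480
D_6 = 9.3139
TV_6 = 9.6026/(0.1112−0.031) = 119.7336
P₀ = Σ Dₜ/(1+r)ᵗ + TV_6/(1+r)^6 = 94.0503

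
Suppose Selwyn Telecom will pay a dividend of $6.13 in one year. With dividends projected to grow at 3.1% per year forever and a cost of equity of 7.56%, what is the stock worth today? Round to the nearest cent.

$137.44

Gordon growth model: P₀ = D₁/(r − g), with D₁ = 6.13 given directly.
P₀ = 6.1300 / (0.0756 − 0.031) = 6.1300 / 0.0446 = 137.4439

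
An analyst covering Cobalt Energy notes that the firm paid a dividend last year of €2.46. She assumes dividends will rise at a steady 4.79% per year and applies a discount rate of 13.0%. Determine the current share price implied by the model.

€31.40

Gordon growth model: P₀ = D₁/(r − g). D₁ = 2.46 × (1 + 0.0479) = 2.5778.
P₀ = 2.5778 / (0.13 − 0.0479) = 2.5778 / 0.0821 = 31.3987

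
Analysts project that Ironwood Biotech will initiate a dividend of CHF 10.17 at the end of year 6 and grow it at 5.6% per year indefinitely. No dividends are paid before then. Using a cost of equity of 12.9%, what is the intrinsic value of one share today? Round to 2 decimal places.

Deferred-dividend DDM. At t=5 the remaining stream is a growing perpetuity with first payment D_6 = 10.17.
V_5 = D_6/(r−g) = 10.17/(0.129−0.056) = 139.3151
P₀ = V_5/(1+r)^5 = 139.3151/(1+0.129)^5 = 75.9501

CHF 75.95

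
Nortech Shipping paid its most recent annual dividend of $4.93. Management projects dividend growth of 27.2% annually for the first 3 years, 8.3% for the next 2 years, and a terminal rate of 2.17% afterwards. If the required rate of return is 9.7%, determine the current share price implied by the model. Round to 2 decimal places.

Three-stage DDM. Project D₁…D_5; terminal Gordon value at t=5 with g = 0.0217; discount at r = 0.097.
D_1 = 6.2710
D_2 = 7.9767
D_3 = 10.1463
D_4 = 10.9885
D_5 = 11.9005
TV_5 = 12.1587/(0.097−0.0217) = 161.4706
P₀ = Σ Dₜ/(1+r)ᵗ + TV_5/(1+r)^5 = 136.7482

$136.75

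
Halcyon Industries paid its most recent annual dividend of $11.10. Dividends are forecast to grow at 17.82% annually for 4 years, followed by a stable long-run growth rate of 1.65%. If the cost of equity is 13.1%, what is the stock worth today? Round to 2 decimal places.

Two-stage DDM. Project D₁…D_4 at 0.1782, terminal growth 0.0165, discount at r = 0.131.
D_1 = 13.0780
D_2 = 15.4085
D_3 = 18.1543
D_4 = 21.3894
Terminal value at t=4: TV = D_5/(r−g) = 21.7423/(0.131−0.0165) = 189.8895
P₀ = 13.0780/(1+0.131)^1 + 15.4085/(1+0.131)^2 + 18.1543/(1+0.131)^3 + 21.3894/(1+0.131)^4 + 189.8895/(1+0.131)^4 = 165.2812

$165.28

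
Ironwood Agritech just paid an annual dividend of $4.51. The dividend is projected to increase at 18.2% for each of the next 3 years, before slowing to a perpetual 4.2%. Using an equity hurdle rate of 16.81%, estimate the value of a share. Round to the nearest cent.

$52.47

Two-stage DDM. Project D₁…D_3 at 0.182, terminal growth 0.042, discount at r = 0.1681.
D_1 = 5.3308
D_2 = 6.3010
D_3 = 7.4478
Terminal value at t=3: TV = D_4/(r−g) = 7.7606/(0.1681−0.042) = 61.5434
P₀ = 5.3308/(1+0.1681)^1 + 6.3010/(1+0.1681)^2 + 7.4478/(1+0.1681)^3 + 61.5434/(1+0.1681)^3 = 52.4683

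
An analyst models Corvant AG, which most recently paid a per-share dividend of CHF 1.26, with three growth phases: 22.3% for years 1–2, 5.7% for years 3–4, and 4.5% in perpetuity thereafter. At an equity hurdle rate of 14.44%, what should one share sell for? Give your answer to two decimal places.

Three-stage DDM. Project D₁…D_4; terminal Gordon value at t=4 with g = 0.045; discount at r = 0.1444.
D_1 = 1.5410
D_2 = 1.8846
D_3 = 1.9920
D_4 = 2.1056
TV_4 = 2.2003/(0.1444−0.045) = 22.1362
P₀ = Σ Dₜ/(1+r)ᵗ + TV_4/(1+r)^4 = 18.2483

CHF 18.25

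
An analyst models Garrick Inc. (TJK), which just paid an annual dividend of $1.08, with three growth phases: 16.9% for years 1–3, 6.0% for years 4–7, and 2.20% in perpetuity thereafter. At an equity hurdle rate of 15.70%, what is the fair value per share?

$12.85

Three-stage DDM. Project D₁…D_7; terminal Gordon value at t=7 with g = 0.022; discount at r = 0.157.
D_1 = 1.2625
D_2 = 1.4759
D_3 = 1.7253
D_4 = 1.8288
D_5 = 1.9386
D_6 = 2.0549
D_7 = 2.1782
TV_7 = 2.2261/(0.157−0.022) = 16.4895
P₀ = Σ Dₜ/(1+r)ᵗ + TV_7/(1+r)^7 = 12.8459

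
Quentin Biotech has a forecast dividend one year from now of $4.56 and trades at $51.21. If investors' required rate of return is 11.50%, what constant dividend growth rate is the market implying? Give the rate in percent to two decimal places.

2.60%

From P₀ = D₁/(r − g), the implied growth is g = r − D₁/P₀.
g = 0.115 − 4.56/51.21 = 0.115 − 0.08905 = 0.02595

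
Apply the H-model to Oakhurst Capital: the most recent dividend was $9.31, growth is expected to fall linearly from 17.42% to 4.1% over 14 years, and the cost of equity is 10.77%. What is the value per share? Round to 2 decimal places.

$275.45

H-model: P₀ = D₀[(1+g_L) + H(g_S−g_L)]/(r−g_L), with H = 14/2 = 7.
P₀ = 9.31 × [(1+0.041) + 7×(0.1742−0.041)] / (0.1077−0.041)
   = 9.31 × 1.9734 / 0.0667 = 275.4476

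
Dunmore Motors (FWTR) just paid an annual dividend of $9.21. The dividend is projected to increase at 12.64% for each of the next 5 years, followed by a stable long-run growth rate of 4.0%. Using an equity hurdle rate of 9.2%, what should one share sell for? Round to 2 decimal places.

$265.69

Two-stage DDM. Project D₁…D_5 at 0.1264, terminal growth 0.04, discount at r = 0.092.
D_1 = 10.3741
D_2 = 11.6854
D_3 = 13.1625
D_4 = 14.8262
D_5 = 16.7002
Terminal value at t=5: TV = D_6/(r−g) = 17.3683/(0.092−0.04) = 334.0049
P₀ = 10.3741/(1+0.092)^1 + 11.6854/(1+0.092)^2 + 13.1625/(1+0.092)^3 + 14.8262/(1+0.092)^4 + 16.7002/(1+0.092)^5 + 334.0049/(1+0.092)^5 = 265.6888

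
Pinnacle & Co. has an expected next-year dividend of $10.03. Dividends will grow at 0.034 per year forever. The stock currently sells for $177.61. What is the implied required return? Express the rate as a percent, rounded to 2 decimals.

Rearranging the constant-growth DDM: r = D₁/P₀ + g.
r = 10.0300 / 177.61 + 0.034 = 0.05647 + 0.034 = 0.09047

9.05%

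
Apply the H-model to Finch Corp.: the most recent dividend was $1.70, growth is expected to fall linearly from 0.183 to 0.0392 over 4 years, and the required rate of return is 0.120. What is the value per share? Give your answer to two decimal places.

H-model: P₀ = D₀[(1+g_L) + H(g_S−g_L)]/(r−g_L), with H = 4/2 = 2.
P₀ = 1.70 × [(1+0.0392) + 2×(0.183−0.0392)] / (0.12−0.0392)
   = 1.70 × 1.3268 / 0.0808 = 27.9153

$27.92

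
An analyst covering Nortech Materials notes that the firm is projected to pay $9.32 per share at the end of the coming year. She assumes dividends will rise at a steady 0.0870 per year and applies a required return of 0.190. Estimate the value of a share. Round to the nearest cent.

Gordon growth model: P₀ = D₁/(r − g), with D₁ = 9.32 given directly.
P₀ = 9.3200 / (0.19 − 0.087) = 9.3200 / 0.103 = 90.4854

$90.49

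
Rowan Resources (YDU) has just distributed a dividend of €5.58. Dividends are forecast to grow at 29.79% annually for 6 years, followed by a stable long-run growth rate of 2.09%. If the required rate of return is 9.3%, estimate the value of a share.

Two-stage DDM. Project D₁…D_6 at 0.2979, terminal growth 0.0209, discount at r = 0.093.
D_1 = 7.2423
D_2 = 9.3998
D_3 = 12.1999
D_4 = 15.8343
D_5 = 20.5514
D_6 = 26.6736
Terminal value at t=6: TV = D_7/(r−g) = 27.2311/(0.093−0.0209) = 377.6848
P₀ = 7.2423/(1+0.093)^1 + 9.3998/(1+0.093)^2 + 12.1999/(1+0.093)^3 + 15.8343/(1+0.093)^4 + 20.5514/(1+0.093)^5 + 26.6736/(1+0.093)^6 + 377.6848/(1+0.093)^6 = 285.2692

€285.27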